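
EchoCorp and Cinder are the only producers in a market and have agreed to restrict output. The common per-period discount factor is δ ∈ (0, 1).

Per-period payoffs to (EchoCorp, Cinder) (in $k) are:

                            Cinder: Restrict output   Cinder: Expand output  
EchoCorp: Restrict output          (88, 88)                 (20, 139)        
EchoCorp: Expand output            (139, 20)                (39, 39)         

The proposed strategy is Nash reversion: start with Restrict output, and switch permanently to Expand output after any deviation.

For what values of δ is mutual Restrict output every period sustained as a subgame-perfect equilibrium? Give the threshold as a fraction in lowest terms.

Under grim trigger the critical discount factor is (T−C)/(T−P) with T = 139, C = 88, P = 39.
δ* = (139−88)/(139−39) = 51/100.

51/100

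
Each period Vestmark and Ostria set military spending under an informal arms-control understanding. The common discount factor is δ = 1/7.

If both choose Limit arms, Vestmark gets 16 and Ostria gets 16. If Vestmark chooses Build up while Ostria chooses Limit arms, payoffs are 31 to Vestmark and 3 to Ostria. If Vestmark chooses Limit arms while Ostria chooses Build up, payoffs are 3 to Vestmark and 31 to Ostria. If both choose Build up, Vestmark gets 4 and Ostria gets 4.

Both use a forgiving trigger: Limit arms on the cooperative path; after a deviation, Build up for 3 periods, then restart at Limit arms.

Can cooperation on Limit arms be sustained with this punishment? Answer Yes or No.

IC: δ+…+δ^3 ≥ (31−16)/(16−4) = 5/4.
At δ = 1/7: partial sum = 0.1662 < 1.2500. Cooperation not sustainable.

No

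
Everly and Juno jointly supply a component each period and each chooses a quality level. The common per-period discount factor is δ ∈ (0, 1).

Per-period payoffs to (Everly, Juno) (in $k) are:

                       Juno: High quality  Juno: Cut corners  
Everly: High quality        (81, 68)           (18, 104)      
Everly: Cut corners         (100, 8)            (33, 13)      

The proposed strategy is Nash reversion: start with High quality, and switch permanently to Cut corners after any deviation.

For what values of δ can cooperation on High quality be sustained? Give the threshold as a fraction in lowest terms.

36/91

For Everly: deviation gain 100−81 = 19, per-period punishment loss 81−33 = 48. IC gives δ ≥ 19/67.
For Juno: gain 36, loss 55 per period, so δ ≥ 36/91.
The tighter constraint is Juno's, so cooperation needs δ ≥ 36/91.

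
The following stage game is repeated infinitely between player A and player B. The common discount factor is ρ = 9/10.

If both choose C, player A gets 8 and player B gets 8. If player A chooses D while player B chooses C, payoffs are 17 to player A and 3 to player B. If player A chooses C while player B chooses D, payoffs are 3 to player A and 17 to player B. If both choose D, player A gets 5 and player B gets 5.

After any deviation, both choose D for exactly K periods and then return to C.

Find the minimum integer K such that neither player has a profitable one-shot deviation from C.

IC: ρ(1−ρ^K)/(1−ρ) ≥ (17−8)/(8−5) = 3.
With ρ = 9/10: need 1 − ρ^K ≥ 3·(1−9/10)/(9/10), i.e. ρ^K ≤ 0.6667.
Since (9/10)^3 = 0.7290 and (9/10)^4 = 0.6561, the smallest such K is 4.

4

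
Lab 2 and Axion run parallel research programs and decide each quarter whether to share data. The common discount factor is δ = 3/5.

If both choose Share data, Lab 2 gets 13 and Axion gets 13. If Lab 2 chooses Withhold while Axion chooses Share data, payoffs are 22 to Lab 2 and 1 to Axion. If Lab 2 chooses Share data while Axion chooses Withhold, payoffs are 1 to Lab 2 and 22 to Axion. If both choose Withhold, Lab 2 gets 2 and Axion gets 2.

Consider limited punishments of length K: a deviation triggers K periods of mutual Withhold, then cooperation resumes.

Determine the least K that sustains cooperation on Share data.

No profitable deviation requires (13−2)(δ+…+δ^K) ≥ 22−13, i.e. δ+…+δ^K ≥ 9/11 ≈ 0.8182.
With δ = 3/5, the partial sums are K=1: 0.6000, K=2: 0.9600.
K = 2 is the first length at which the sum reaches 0.8182.

2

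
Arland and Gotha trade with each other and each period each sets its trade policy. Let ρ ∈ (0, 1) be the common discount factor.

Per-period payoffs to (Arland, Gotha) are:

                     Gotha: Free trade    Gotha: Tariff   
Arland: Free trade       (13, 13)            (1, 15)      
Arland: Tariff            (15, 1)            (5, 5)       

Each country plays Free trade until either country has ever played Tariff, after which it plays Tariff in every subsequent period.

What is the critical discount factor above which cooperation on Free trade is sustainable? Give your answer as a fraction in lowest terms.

Under grim trigger the critical discount factor is (T−C)/(T−P) with T = 15, C = 13, P = 5.
ρ* = (15−13)/(15−5) = 2/10 = 1/5.

1/5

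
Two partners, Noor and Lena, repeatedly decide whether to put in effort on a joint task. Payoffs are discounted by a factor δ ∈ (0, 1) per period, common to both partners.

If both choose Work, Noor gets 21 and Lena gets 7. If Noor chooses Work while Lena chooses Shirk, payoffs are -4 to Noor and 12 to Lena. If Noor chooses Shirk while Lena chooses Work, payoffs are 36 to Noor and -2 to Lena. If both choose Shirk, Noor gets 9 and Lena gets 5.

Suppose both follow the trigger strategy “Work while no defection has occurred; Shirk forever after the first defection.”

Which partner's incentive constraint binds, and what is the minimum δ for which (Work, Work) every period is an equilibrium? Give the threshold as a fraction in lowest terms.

Lena; δ ≥ 5/7

Noor: cooperation gives 21 each period; deviation gives 36 once then 9 forever.
  21/(1−δ) ≥ 36 + 9δ/(1−δ) ⇒ δ ≥ 15/27 = 5/9.
Lena: cooperation gives 7 each period; deviation gives 12 once then 5 forever.
  δ ≥ 5/7.
Both must hold, so the binding constraint is Lena's: δ ≥ 5/7.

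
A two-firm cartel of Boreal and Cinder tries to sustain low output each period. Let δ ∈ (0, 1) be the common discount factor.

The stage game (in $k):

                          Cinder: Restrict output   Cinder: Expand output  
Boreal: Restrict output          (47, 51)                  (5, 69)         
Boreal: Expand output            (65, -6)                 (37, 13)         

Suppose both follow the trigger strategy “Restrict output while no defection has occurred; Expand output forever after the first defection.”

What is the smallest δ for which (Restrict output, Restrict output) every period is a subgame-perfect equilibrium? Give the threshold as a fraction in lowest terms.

9/14

Boreal's threshold: (65−47)/(65−37) = 9/14.
Cinder's threshold: (69−51)/(69−13) = 9/28.
9/14 > 9/28, so Boreal binds and δ* = 9/14.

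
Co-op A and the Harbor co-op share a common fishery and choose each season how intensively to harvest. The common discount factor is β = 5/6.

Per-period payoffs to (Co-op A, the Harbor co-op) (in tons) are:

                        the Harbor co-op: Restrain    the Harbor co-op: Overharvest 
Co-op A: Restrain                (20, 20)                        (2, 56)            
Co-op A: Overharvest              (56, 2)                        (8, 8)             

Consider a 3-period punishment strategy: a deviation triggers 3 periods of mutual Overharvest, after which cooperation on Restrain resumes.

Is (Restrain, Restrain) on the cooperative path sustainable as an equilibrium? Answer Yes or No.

Comparing payoff streams over the 4 periods until play realigns: cooperate → 20(1+β+…+β^3); deviate → 56 + 8(β+…+β^3).
Cooperation is sustained iff (20−8)(β+…+β^3) ≥ 56−20.
β+…+β^3 = 5/6·(1−(5/6)^3)/(1−5/6) = 2.1065, and (56−20)/(20−8) = 3.0000.
2.1065 < 3.0000, so cooperation is not sustainable.

No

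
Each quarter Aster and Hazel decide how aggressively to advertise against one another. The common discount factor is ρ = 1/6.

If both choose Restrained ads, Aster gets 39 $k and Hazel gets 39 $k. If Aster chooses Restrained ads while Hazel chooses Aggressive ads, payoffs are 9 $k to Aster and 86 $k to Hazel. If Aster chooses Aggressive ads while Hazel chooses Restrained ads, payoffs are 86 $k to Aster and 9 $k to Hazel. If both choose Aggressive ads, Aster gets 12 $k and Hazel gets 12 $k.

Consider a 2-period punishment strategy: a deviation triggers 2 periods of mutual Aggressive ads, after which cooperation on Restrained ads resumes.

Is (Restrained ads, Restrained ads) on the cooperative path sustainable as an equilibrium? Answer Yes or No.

No

IC: ρ+…+ρ^2 ≥ (86−39)/(39−12) = 47/27.
At ρ = 1/6: partial sum = 0.1944 < 1.7407. Cooperation not sustainable.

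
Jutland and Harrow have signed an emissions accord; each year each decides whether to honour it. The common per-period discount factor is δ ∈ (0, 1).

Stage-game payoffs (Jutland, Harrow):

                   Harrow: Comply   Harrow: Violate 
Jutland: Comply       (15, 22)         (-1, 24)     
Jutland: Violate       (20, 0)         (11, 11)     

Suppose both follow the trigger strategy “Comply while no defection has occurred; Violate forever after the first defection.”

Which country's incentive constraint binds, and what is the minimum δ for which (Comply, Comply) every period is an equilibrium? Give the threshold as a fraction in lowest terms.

Jutland's threshold: (20−15)/(20−11) = 5/9.
Harrow's threshold: (24−22)/(24−11) = 2/13.
5/9 > 2/13, so Jutland binds and δ* = 5/9.

Jutland; δ ≥ 5/9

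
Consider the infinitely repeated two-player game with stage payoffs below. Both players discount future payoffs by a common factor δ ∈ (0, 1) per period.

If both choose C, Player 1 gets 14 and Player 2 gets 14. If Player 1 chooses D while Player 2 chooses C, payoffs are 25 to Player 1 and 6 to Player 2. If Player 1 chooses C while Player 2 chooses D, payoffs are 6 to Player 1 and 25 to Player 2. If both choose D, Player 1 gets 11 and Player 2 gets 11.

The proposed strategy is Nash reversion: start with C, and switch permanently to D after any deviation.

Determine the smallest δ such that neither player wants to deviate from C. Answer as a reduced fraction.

11/14

One-period gain from deviating is 25 − 14 = 11. The loss is 14 − 11 = 3 in every subsequent period, with present value 3·δ/(1−δ).
Deviation is unprofitable when 3·δ/(1−δ) ≥ 11, i.e. δ/(1−δ) ≥ 11/3.
Equivalently δ ≥ 11/(11+3) = 11/14.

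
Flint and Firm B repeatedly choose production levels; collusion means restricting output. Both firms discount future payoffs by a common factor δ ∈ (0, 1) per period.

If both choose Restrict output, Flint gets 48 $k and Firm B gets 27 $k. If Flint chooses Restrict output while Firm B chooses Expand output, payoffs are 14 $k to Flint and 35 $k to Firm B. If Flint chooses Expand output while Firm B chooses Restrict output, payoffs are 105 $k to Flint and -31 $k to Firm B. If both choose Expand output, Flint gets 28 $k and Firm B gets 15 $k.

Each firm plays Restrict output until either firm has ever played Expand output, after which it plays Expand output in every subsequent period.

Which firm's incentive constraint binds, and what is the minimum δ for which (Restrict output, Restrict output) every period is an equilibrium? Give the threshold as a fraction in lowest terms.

Flint; δ ≥ 57/77

Flint's threshold: (105−48)/(105−28) = 57/77.
Firm B's threshold: (35−27)/(35−15) = 2/5.
57/77 > 2/5, so Flint binds and δ* = 57/77.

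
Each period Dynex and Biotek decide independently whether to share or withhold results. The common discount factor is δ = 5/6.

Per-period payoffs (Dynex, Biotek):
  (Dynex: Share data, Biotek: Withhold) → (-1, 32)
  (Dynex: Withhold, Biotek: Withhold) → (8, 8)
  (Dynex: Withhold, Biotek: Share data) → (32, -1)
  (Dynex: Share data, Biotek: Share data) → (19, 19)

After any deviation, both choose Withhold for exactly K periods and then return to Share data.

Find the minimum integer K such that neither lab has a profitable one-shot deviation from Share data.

Need Σ_{k=1}^{K} δ^k ≥ (32−19)/(19−8) = 1.1818 at δ = 5/6.
At K = 1 the sum is 0.8333 < 1.1818; at K = 2 it is 1.5278 ≥ 1.1818.
So the minimum punishment length is K = 2.

2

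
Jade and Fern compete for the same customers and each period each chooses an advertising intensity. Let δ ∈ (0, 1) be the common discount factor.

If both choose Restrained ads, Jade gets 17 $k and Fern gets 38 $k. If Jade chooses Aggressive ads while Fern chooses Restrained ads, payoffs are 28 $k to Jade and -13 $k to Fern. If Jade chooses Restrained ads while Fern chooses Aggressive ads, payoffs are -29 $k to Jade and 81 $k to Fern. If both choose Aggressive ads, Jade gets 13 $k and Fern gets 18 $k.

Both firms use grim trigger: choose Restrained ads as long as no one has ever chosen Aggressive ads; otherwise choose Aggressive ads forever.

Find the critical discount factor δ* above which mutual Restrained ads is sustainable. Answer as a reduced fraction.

Jade's threshold: (28−17)/(28−13) = 11/15.
Fern's threshold: (81−38)/(81−18) = 43/63.
11/15 > 43/63, so Jade binds and δ* = 11/15.

11/15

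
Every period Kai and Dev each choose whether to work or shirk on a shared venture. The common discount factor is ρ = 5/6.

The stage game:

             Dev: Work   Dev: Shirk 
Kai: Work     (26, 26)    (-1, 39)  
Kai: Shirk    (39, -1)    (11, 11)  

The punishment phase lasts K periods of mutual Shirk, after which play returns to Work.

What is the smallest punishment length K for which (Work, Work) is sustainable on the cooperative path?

2

IC: ρ(1−ρ^K)/(1−ρ) ≥ (39−26)/(26−11) = 13/15.
With ρ = 5/6: need 1 − ρ^K ≥ 13/15·(1−5/6)/(5/6), i.e. ρ^K ≤ 0.8267.
Since (5/6)^1 = 0.8333 and (5/6)^2 = 0.6944, the smallest such K is 2.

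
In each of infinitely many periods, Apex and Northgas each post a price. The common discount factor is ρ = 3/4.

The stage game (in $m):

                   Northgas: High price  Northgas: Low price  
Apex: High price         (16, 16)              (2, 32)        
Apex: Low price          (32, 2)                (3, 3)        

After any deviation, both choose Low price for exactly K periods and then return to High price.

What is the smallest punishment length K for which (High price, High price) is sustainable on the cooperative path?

2

Need Σ_{k=1}^{K} ρ^k ≥ (32−16)/(16−3) = 1.2308 at ρ = 3/4.
At K = 1 the sum is 0.7500 < 1.2308; at K = 2 it is 1.3125 ≥ 1.2308.
So the minimum punishment length is K = 2.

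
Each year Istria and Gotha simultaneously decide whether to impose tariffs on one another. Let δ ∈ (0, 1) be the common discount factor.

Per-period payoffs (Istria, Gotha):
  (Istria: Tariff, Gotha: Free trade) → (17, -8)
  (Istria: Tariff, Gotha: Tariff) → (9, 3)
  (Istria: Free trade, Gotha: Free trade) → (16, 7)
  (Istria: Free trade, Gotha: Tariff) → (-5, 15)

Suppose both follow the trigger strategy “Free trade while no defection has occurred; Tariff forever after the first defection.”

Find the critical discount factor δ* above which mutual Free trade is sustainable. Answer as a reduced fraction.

For Istria: deviation gain 17−16 = 1, per-period punishment loss 16−9 = 7. IC gives δ ≥ 1/8.
For Gotha: gain 8, loss 4 per period, so δ ≥ 8/12 = 2/3.
The tighter constraint is Gotha's, so cooperation needs δ ≥ 2/3.

2/3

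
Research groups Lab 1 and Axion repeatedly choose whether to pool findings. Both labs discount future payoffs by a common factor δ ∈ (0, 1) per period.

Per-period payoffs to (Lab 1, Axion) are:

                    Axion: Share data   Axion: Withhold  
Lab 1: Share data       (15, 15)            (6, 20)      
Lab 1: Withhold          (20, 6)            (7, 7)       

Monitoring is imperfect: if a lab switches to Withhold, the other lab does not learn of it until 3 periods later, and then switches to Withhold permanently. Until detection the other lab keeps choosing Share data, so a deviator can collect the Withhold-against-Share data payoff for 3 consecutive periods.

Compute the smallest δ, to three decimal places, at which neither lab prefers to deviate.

0.727

Deviating for the 3 undetected periods gains 20−15 = 5 per period over cooperation, then loses 15−7 = 8 per period forever once punishment starts.
Gain: 5(1 + δ + … + δ^2); loss: 8·δ^3/(1−δ).
No profitable deviation ⇔ 5(1−δ^3) ≤ 8·δ^3, i.e. δ^3 ≥ 5/(5+8) = 5/13.
Hence δ ≥ (5/13)^(1/3) ≈ 0.727.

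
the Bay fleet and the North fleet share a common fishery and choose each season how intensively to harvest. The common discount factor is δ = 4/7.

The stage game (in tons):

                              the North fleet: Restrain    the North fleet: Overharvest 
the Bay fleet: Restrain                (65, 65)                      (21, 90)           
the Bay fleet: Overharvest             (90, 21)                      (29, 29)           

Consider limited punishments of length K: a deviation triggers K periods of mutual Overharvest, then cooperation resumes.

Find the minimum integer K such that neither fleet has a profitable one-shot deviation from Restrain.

IC: δ(1−δ^K)/(1−δ) ≥ (90−65)/(65−29) = 25/36.
With δ = 4/7: need 1 − δ^K ≥ 25/36·(1−4/7)/(4/7), i.e. δ^K ≤ 0.4792.
Since (4/7)^1 = 0.5714 and (4/7)^2 = 0.3265, the smallest such K is 2.

2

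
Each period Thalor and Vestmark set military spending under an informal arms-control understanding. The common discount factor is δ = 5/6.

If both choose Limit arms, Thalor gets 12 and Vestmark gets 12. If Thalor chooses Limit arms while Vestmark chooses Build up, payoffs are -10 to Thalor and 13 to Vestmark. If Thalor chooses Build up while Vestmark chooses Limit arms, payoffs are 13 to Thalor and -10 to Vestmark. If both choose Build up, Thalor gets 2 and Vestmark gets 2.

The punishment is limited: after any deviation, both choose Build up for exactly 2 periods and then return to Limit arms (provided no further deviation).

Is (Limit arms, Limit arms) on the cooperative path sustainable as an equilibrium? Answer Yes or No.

A one-shot deviation gives 13 now, then 2 for 2 periods, then back to 12.
Gain from deviating: (13−12) today; loss: (12−2) in each of the next 2 periods.
No-deviation condition: (12−2)(δ+…+δ^2) ≥ 13−12, i.e. δ+…+δ^2 ≥ 1/10.
At δ = 5/6: δ+…+δ^2 = 1.5278 ≥ 0.1000.
So cooperation is sustainable.

Yes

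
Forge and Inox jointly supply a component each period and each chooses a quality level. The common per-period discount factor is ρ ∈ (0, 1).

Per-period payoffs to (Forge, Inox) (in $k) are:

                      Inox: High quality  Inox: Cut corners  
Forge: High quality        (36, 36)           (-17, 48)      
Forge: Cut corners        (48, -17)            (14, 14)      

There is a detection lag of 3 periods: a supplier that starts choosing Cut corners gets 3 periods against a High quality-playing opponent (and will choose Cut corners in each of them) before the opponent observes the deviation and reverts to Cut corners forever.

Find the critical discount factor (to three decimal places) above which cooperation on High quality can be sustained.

0.707

Deviating for the 3 undetected periods gains 48−36 = 12 per period over cooperation, then loses 36−14 = 22 per period forever once punishment starts.
Gain: 12(1 + ρ + … + ρ^2); loss: 22·ρ^3/(1−ρ).
No profitable deviation ⇔ 12(1−ρ^3) ≤ 22·ρ^3, i.e. ρ^3 ≥ 12/(12+22) = 6/17.
Hence ρ ≥ (6/17)^(1/3) ≈ 0.707.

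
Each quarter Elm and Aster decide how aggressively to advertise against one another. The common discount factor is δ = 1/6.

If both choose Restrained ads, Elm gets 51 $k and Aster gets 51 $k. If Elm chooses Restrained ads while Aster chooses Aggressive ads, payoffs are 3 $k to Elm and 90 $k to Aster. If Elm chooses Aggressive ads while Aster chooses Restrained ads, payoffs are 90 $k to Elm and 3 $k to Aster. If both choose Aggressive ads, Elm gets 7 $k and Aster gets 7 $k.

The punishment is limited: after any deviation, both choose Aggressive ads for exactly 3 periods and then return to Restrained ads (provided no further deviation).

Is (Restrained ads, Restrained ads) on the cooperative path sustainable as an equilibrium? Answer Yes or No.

Comparing payoff streams over the 4 periods until play realigns: cooperate → 51(1+δ+…+δ^3); deviate → 90 + 7(δ+…+δ^3).
Cooperation is sustained iff (51−7)(δ+…+δ^3) ≥ 90−51.
δ+…+δ^3 = 1/6·(1−(1/6)^3)/(1−1/6) = 0.1991, and (90−51)/(51−7) = 0.8864.
0.1991 < 0.8864, so cooperation is not sustainable.

No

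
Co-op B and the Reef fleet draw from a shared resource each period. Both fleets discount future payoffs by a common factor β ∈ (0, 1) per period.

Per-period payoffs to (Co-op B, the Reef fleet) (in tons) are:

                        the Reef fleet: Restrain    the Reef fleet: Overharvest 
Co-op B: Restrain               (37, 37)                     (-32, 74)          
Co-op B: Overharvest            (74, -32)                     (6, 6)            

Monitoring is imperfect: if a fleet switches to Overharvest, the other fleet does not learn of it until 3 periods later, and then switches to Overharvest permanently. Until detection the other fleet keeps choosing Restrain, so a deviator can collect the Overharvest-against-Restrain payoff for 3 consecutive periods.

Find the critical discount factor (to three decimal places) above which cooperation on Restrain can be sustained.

Deviating for the 3 undetected periods gains 74−37 = 37 per period over cooperation, then loses 37−6 = 31 per period forever once punishment starts.
Gain: 37(1 + β + … + β^2); loss: 31·β^3/(1−β).
No profitable deviation ⇔ 37(1−β^3) ≤ 31·β^3, i.e. β^3 ≥ 37/(37+31) = 37/68.
Hence β ≥ (37/68)^(1/3) ≈ 0.816.

0.816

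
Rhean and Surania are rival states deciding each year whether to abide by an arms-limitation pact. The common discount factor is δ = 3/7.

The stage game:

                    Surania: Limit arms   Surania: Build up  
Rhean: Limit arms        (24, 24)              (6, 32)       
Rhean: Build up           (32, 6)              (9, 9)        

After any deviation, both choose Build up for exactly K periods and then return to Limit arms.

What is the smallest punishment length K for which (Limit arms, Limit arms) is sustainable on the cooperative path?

IC: δ(1−δ^K)/(1−δ) ≥ (32−24)/(24−9) = 8/15.
With δ = 3/7: need 1 − δ^K ≥ 8/15·(1−3/7)/(3/7), i.e. δ^K ≤ 0.2889.
Since (3/7)^1 = 0.4286 and (3/7)^2 = 0.1837, the smallest such K is 2.

2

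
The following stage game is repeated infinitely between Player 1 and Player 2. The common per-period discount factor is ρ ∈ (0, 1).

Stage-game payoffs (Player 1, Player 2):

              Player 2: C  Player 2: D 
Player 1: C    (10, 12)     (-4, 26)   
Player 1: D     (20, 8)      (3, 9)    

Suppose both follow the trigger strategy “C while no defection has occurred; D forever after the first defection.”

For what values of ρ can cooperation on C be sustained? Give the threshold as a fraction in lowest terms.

Player 1's threshold: (20−10)/(20−3) = 10/17.
Player 2's threshold: (26−12)/(26−9) = 14/17.
10/17 < 14/17, so Player 2 binds and ρ* = 14/17.

14/17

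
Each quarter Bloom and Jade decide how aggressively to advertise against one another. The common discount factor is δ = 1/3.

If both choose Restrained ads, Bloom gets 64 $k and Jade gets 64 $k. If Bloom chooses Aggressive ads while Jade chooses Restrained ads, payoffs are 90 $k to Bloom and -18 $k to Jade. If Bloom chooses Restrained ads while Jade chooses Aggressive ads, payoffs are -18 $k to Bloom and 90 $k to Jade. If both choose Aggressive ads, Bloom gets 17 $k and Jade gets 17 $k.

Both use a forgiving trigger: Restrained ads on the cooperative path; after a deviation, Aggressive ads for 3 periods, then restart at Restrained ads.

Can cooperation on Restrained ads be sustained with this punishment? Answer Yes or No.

No

Comparing payoff streams over the 4 periods until play realigns: cooperate → 64(1+δ+…+δ^3); deviate → 90 + 17(δ+…+δ^3).
Cooperation is sustained iff (64−17)(δ+…+δ^3) ≥ 90−64.
δ+…+δ^3 = 1/3·(1−(1/3)^3)/(1−1/3) = 0.4815, and (90−64)/(64−17) = 0.5532.
0.4815 < 0.5532, so cooperation is not sustainable.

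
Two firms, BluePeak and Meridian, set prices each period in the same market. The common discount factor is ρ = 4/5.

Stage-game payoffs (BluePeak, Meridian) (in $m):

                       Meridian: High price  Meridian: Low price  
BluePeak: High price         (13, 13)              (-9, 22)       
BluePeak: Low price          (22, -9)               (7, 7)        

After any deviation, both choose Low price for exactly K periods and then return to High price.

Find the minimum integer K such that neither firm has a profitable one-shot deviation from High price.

IC: ρ(1−ρ^K)/(1−ρ) ≥ (22−13)/(13−7) = 3/2.
With ρ = 4/5: need 1 − ρ^K ≥ 3/2·(1−4/5)/(4/5), i.e. ρ^K ≤ 0.6250.
Since (4/5)^2 = 0.6400 and (4/5)^3 = 0.5120, the smallest such K is 3.

3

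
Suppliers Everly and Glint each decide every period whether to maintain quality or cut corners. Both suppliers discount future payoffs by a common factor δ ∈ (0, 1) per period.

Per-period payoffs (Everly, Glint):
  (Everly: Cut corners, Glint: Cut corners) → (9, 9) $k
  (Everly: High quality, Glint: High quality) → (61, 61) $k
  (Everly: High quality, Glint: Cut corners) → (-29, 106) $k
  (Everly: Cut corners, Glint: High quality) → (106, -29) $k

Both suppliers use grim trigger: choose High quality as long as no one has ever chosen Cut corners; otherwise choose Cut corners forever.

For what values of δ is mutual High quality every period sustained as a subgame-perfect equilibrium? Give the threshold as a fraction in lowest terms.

45/97

61/(1−δ) ≥ 106 + 9δ/(1−δ)
61 ≥ 106 − 97δ
δ ≥ 45/97.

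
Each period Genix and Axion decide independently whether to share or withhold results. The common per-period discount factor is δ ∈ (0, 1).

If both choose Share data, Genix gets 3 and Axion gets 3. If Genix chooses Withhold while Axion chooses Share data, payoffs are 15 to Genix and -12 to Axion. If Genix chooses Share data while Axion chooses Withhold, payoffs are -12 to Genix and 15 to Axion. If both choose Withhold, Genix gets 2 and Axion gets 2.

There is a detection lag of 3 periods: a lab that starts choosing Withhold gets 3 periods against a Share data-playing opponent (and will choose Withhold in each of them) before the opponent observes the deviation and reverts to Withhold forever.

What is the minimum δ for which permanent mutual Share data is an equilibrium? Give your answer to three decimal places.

0.974

A deviator earns 15 for 3 periods, then 2 forever; cooperating earns 3 forever. Multiplying the IC by (1−δ):
3 ≥ 15(1−δ^3) + 2δ^3, so 13·δ^3 ≥ 12 and δ^3 ≥ 12/13.
δ ≥ (12/13)^(1/3) ≈ 0.974.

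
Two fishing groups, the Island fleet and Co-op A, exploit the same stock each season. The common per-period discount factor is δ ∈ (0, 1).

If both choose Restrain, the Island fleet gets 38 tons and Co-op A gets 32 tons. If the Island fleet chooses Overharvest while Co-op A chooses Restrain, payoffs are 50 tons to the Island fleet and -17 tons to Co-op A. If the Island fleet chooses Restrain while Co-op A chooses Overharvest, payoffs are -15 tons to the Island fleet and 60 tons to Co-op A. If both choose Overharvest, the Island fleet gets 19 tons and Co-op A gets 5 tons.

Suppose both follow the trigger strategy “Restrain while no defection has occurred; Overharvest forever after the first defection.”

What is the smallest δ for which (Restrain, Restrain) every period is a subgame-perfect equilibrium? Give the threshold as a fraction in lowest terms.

28/55

the Island fleet's threshold: (50−38)/(50−19) = 12/31.
Co-op A's threshold: (60−32)/(60−5) = 28/55.
12/31 < 28/55, so Co-op A binds and δ* = 28/55.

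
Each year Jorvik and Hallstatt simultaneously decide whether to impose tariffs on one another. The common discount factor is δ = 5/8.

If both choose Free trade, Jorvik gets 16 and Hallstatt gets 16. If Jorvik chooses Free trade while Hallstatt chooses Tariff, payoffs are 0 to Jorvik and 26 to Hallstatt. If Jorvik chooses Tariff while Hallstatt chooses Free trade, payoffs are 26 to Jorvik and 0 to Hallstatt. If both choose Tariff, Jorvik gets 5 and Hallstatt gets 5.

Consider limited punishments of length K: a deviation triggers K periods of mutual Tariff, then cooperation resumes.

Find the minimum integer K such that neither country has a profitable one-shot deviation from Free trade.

2

IC: δ(1−δ^K)/(1−δ) ≥ (26−16)/(16−5) = 10/11.
With δ = 5/8: need 1 − δ^K ≥ 10/11·(1−5/8)/(5/8), i.e. δ^K ≤ 0.4545.
Since (5/8)^1 = 0.6250 and (5/8)^2 = 0.3906, the smallest such K is 2.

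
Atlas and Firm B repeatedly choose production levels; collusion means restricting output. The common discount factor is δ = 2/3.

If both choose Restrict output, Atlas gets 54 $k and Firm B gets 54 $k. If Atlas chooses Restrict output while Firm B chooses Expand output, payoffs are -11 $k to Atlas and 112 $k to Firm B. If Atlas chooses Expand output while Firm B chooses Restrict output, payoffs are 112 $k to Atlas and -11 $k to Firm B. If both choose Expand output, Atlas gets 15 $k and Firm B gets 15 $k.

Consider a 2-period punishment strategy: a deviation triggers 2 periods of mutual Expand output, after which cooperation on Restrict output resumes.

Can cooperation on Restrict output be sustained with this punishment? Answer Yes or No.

No

IC: δ+…+δ^2 ≥ (112−54)/(54−15) = 58/39.
At δ = 2/3: partial sum = 1.1111 < 1.4872. Cooperation not sustainable.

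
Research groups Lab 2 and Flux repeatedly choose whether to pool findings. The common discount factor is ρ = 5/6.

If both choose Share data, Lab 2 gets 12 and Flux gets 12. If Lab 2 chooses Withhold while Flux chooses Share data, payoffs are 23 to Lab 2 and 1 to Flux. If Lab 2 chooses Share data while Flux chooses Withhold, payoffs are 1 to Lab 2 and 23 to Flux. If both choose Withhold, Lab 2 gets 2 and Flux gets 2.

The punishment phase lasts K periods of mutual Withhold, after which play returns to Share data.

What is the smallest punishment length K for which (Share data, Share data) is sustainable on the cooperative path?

Need Σ_{k=1}^{K} ρ^k ≥ (23−12)/(12−2) = 1.1000 at ρ = 5/6.
At K = 1 the sum is 0.8333 < 1.1000; at K = 2 it is 1.5278 ≥ 1.1000.
So the minimum punishment length is K = 2.

2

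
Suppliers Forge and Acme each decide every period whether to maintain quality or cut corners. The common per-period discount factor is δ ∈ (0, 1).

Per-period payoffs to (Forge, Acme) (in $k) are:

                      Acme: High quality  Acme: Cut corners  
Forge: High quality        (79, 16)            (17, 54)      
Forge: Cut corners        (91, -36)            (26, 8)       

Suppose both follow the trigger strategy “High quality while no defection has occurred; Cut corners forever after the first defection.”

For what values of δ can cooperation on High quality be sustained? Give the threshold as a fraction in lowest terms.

Forge's threshold: (91−79)/(91−26) = 12/65.
Acme's threshold: (54−16)/(54−8) = 19/23.
12/65 < 19/23, so Acme binds and δ* = 19/23.

19/23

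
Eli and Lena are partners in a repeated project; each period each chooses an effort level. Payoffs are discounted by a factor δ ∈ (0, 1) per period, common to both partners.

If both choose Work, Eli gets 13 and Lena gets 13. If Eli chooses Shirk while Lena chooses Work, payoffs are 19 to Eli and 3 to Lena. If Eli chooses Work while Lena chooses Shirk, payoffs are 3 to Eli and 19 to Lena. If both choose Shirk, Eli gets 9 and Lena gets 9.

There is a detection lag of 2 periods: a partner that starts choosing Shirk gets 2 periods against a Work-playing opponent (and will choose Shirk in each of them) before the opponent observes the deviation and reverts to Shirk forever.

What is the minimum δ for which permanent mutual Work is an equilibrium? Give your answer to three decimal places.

0.775

The best deviation is to choose Shirk for all 2 undetected periods, earning 19 each, then 9 forever once detected.
Deviation value: 19(1−δ^2)/(1−δ) + 9δ^2/(1−δ); cooperation value: 13/(1−δ).
IC: 13 ≥ 19(1−δ^2) + 9δ^2 = 19 − 10δ^2.
So δ^2 ≥ 6/10 = 3/5, giving δ ≥ (3/5)^(1/2) ≈ 0.775.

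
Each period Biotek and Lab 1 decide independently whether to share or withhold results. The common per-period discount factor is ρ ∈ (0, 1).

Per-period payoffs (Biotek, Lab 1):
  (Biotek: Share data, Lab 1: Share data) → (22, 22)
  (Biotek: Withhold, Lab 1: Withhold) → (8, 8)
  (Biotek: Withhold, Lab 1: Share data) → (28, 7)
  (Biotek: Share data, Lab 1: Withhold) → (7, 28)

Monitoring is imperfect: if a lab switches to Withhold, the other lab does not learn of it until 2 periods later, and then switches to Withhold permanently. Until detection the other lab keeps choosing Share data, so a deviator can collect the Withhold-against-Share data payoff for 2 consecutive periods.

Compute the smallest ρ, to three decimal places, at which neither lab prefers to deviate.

0.548

Deviating for the 2 undetected periods gains 28−22 = 6 per period over cooperation, then loses 22−8 = 14 per period forever once punishment starts.
Gain: 6(1 + ρ + … + ρ^1); loss: 14·ρ^2/(1−ρ).
No profitable deviation ⇔ 6(1−ρ^2) ≤ 14·ρ^2, i.e. ρ^2 ≥ 6/(6+14) = 3/10.
Hence ρ ≥ (3/10)^(1/2) ≈ 0.548.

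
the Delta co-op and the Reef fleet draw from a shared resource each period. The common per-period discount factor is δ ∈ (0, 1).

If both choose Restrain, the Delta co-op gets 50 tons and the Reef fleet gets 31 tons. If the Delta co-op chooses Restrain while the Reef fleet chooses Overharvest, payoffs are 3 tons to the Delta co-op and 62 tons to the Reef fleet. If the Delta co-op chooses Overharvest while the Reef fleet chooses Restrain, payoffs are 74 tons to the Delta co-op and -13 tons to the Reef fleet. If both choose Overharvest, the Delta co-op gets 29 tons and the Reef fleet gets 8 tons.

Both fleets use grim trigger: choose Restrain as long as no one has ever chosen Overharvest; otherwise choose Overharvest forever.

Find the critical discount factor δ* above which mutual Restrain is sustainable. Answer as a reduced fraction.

the Delta co-op: cooperation gives 50 each period; deviation gives 74 once then 29 forever.
  50/(1−δ) ≥ 74 + 29δ/(1−δ) ⇒ δ ≥ 24/45 = 8/15.
the Reef fleet: cooperation gives 31 each period; deviation gives 62 once then 8 forever.
  δ ≥ 31/54.
Both must hold, so the binding constraint is the Reef fleet's: δ ≥ 31/54.

31/54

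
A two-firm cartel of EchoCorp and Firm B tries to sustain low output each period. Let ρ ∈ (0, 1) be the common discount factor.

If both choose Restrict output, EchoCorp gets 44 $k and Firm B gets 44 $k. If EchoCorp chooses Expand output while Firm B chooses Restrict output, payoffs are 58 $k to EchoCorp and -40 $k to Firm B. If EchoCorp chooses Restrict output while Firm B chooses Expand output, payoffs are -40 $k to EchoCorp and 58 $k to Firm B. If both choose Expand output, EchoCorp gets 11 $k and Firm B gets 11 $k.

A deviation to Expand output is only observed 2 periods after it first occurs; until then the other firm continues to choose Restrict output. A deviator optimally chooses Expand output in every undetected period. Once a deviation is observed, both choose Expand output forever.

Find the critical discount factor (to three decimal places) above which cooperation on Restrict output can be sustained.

0.546

Deviating for the 2 undetected periods gains 58−44 = 14 per period over cooperation, then loses 44−11 = 33 per period forever once punishment starts.
Gain: 14(1 + ρ + … + ρ^1); loss: 33·ρ^2/(1−ρ).
No profitable deviation ⇔ 14(1−ρ^2) ≤ 33·ρ^2, i.e. ρ^2 ≥ 14/(14+33) = 14/47.
Hence ρ ≥ (14/47)^(1/2) ≈ 0.546.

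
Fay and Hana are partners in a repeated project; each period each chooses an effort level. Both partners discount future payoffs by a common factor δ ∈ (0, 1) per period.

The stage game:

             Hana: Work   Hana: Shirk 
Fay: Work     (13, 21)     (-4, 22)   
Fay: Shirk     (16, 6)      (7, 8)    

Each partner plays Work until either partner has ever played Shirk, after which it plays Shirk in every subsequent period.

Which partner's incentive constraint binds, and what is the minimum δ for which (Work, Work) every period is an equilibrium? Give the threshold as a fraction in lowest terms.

Fay; δ ≥ 1/3

Fay's threshold: (16−13)/(16−7) = 1/3.
Hana's threshold: (22−21)/(22−8) = 1/14.
1/3 > 1/14, so Fay binds and δ* = 1/3.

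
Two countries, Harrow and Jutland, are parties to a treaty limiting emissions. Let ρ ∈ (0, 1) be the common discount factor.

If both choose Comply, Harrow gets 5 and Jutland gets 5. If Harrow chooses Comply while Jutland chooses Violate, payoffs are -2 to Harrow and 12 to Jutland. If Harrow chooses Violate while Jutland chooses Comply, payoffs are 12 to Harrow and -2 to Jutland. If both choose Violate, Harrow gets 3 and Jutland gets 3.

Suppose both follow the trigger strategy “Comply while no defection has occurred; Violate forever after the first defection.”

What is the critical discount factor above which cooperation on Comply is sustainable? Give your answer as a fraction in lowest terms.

Under grim trigger the critical discount factor is (T−C)/(T−P) with T = 12, C = 5, P = 3.
ρ* = (12−5)/(12−3) = 7/9.

7/9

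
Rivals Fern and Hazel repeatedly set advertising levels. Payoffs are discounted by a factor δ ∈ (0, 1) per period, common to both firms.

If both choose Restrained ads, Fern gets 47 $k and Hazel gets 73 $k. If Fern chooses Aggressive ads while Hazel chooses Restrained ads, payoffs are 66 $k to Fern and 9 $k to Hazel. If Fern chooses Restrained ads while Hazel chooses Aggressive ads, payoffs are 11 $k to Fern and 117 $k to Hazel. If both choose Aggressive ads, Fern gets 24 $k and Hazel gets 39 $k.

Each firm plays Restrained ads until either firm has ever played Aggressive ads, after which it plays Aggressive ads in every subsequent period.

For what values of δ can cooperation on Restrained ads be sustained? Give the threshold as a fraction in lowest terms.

For Fern: deviation gain 66−47 = 19, per-period punishment loss 47−24 = 23. IC gives δ ≥ 19/42.
For Hazel: gain 44, loss 34 per period, so δ ≥ 44/78 = 22/39.
The tighter constraint is Hazel's, so cooperation needs δ ≥ 22/39.

22/39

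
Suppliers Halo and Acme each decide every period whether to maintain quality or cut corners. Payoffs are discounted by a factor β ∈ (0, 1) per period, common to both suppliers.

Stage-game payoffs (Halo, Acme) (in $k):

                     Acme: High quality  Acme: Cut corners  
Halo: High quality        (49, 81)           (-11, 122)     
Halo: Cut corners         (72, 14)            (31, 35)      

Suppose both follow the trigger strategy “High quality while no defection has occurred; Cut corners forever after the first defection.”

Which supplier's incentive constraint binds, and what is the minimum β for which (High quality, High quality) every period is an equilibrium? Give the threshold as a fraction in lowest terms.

Halo's threshold: (72−49)/(72−31) = 23/41.
Acme's threshold: (122−81)/(122−35) = 41/87.
23/41 > 41/87, so Halo binds and β* = 23/41.

Halo; β ≥ 23/41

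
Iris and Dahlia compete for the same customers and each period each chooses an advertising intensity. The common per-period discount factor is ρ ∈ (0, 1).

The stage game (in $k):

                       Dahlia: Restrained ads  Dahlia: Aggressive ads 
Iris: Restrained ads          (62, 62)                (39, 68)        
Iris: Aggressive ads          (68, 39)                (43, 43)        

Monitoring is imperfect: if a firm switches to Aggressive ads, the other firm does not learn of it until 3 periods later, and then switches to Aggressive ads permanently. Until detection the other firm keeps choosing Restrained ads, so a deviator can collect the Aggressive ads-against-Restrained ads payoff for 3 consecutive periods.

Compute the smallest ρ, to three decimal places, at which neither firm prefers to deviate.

0.621

The best deviation is to choose Aggressive ads for all 3 undetected periods, earning 68 each, then 43 forever once detected.
Deviation value: 68(1−ρ^3)/(1−ρ) + 43ρ^3/(1−ρ); cooperation value: 62/(1−ρ).
IC: 62 ≥ 68(1−ρ^3) + 43ρ^3 = 68 − 25ρ^3.
So ρ^3 ≥ 6/25, giving ρ ≥ (6/25)^(1/3) ≈ 0.621.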